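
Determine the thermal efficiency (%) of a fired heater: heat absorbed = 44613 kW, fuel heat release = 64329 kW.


Furnace efficiency = Q_absorbed / Q_fuel * 100
= 44613 / 64329 * 100 = 69.35

69.35 %


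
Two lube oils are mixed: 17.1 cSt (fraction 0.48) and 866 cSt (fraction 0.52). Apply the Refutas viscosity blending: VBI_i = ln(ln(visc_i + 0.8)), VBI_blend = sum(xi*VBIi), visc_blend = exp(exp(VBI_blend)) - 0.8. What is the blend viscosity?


Refutas method: VBN_i = 14.534*ln(ln(visc_i + 0.8)) + 10.975, blended linearly by mass fraction; since VBN is linear in VBI_i = ln(ln(visc_i + 0.8)) and the fractions sum to 1, blend VBI directly: visc = exp(exp(VBI_blend)) - 0.8
VBI_1 = ln(ln(17.1 + 0.8)) = 1.05946
VBI_2 = ln(ln(866 + 0.8)) = 1.91173
VBI_blend = 0.48 * 1.05946 + 0.52 * 1.91173 = 1.50264
visc_blend = exp(exp(1.50264)) - 0.8 = 88.64

88.64 cSt


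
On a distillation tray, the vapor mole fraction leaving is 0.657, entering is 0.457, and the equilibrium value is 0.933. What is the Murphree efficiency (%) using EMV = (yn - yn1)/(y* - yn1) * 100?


Murphree vapor efficiency: EMV = (y_n - y_(n-1)) / (y*_n - y_(n-1)) * 100
EMV = (0.657 - 0.457) / (0.933 - 0.457) * 100 = 0.2 / 0.476 * 100 = 42.02

42.02 %


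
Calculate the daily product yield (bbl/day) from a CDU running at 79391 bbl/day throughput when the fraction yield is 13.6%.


Crude throughput = 79391 bbl/day
Fraction yield = 13.6%
yield = throughput * fraction / 100
yield = 79391 * 13.6 / 100 = 10797.176

10797.176 bbl/day


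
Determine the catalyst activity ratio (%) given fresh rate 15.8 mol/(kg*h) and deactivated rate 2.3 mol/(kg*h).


Activity (%) = (rate_used / rate_fresh) * 100
rate_used = 2.3, rate_fresh = 15.8
= (2.3 / 15.8) * 100
= 0.1456 * 100 = 14.56

14.56 %


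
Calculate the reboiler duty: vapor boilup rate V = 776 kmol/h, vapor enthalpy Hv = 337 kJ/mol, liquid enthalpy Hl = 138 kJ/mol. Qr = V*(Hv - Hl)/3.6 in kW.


Qr = 776 * (337 - 138) / 3.6 = 776 * 199 / 3.6 = 42900

42900 kW


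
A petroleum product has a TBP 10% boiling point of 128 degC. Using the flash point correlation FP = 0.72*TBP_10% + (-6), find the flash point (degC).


FP = 0.72 * 128 + (-6) = 86.16

86.16 degC


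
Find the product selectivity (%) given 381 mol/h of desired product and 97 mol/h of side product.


Selectivity = desired / (desired + undesired) * 100
Total products = 381 + 97 = 478 mol/h
S = 381 / 478 * 100
= 0.7971 * 100
= 79.71 %

79.71 %


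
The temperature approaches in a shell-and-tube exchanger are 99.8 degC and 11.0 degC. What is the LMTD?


LMTD = (dT1 - dT2) / ln(dT1/dT2)
= (99.8 - 11.0) / ln(99.8 / 11.0) = 88.8 / 2.20527 = 40.27

40.27 degC


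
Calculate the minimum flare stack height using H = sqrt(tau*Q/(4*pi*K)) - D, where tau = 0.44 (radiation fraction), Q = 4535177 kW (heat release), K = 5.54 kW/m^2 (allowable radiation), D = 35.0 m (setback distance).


tau*Q/(4*pi*K) = 0.44 * 4535177 / (4 * pi * 5.54) = 28663.4
sqrt(28663.4) = 169.303
H = 169.303 - 35.0 = 134.3

134.3 m


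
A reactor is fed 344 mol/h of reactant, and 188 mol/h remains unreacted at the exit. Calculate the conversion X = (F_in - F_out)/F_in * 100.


X = (F_in - F_out) / F_in * 100
Moles reacted = 344 - 188 = 156
X = 156 / 344 * 100
= 0.4535 * 100
= 45.35 %

45.35 %


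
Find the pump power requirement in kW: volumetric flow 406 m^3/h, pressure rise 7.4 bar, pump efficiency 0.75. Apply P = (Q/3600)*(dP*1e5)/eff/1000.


Q = 406 / 3600 = 0.112778 m^3/s
P = 0.112778 * (7.4 * 1e5) / 0.75 / 1000 = 111.3

111.3 kW


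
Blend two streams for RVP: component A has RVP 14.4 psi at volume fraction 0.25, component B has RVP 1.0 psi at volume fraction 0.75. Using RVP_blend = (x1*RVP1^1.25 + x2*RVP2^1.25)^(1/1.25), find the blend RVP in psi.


Chevron index: RVP_blend = (sum xi*RVPi^1.25)^(1/1.25)
RVP^1.25 terms: 0.25 * 14.4^1.25 + 0.75 * 1.0^1.25 = 7.76283
RVP_blend = 7.76283^(1/1.25) = 5.152

5.152 psi


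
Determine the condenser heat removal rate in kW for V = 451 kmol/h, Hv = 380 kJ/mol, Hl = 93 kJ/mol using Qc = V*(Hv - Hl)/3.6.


Qc = 451 * (380 - 93) / 3.6 = 451 * 287 / 3.6 = 35950

35950 kW


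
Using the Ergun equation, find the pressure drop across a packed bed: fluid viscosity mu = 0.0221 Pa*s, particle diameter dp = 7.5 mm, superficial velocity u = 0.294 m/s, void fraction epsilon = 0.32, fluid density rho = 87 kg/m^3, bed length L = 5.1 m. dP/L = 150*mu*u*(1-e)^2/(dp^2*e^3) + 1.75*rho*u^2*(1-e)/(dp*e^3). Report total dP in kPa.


dp = 7.5 mm = 0.0075 m
Viscous term = 150*0.0221*0.294*(1-0.32)^2 / (0.0075^2*0.32^3) = 244499
Inertial term = 1.75*87*0.294^2*(1-0.32) / (0.0075*0.32^3) = 36412.4
dP/L = 244499 + 36412.4 = 280911 Pa/m
dP = 280911 * 5.1 / 1000 = 1433 kPa

1433 kPa


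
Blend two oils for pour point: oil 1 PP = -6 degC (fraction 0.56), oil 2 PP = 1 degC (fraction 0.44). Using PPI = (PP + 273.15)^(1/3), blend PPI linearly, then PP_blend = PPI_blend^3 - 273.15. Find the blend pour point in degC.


PPI_1 = (-6 + 273.15)^(1/3) = 6.440482
PPI_2 = (1 + 273.15)^(1/3) = 6.49625
PPI_blend = 0.56 * 6.440482 + 0.44 * 6.49625 = 6.46502
PP_blend = 6.46502^3 - 273.15 = 270.2151 - 273.15 = -2.93

-2.93 degC


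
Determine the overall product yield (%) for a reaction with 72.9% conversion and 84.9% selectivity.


Overall yield = conversion (%) * selectivity (%) / 100
Conversion = 72.9%, Selectivity = 84.9%
Y = 72.9 * 84.9 / 100
= 61.8921 %

61.8921 %


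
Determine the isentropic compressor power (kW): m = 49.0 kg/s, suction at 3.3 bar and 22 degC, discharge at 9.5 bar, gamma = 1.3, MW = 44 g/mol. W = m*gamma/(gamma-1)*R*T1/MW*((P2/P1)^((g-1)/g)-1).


Isentropic work: W = m*(gamma/(gamma-1))*(R*T1/MW)*((P2/P1)^((gamma-1)/gamma) - 1)
T1 = 22 + 273.15 = 295.15 K
Pressure ratio = 9.5 / 3.3 = 2.87879
Exponent = (1.3 - 1)/1.3 = 0.230769
(P2/P1)^exp - 1 = 2.87879^0.230769 - 1 = 0.276355
W = 49.0 * 1.3 / 0.3 * 8.314 * 295.15 / 44 * 0.276355 = 3273

3273 kW


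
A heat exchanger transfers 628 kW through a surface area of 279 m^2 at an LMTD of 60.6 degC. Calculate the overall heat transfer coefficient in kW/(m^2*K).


From Q = U*A*LMTD, U = Q / (A * LMTD)
U = 628 / (279 * 60.6) = 628 / 16907.4 = 0.03714

0.03714 kW/(m^2*K)


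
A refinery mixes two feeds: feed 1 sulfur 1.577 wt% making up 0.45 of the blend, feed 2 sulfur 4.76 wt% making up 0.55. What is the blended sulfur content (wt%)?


Linear sulfur blending: S_blend = x1*S1 + x2*S2
Contribution 1: 0.45 * 1.577 = 0.70965 wt%
Contribution 2: 0.55 * 4.76 = 2.618 wt%
S_blend = 0.70965 + 2.618 = 3.32765

3.32765 wt%


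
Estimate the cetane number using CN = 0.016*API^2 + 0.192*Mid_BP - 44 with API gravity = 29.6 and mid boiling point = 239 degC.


CN = 0.016 * 29.6^2 + 0.192 * 239 - 44
CN = 14.01856 + 45.888 - 44 = 15.90656

15.90656


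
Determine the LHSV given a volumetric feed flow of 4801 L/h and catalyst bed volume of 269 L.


LHSV = volumetric feed rate / catalyst volume
= 4801 L/h / 269 L
= 17.85 h^-1

17.85 h^-1


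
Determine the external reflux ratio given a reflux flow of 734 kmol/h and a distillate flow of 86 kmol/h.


Reflux ratio definition: R = L / D (liquid returned / distillate withdrawn)
L = 734 kmol/h, D = 86 kmol/h
R = 734 / 86 = 8.535

8.535


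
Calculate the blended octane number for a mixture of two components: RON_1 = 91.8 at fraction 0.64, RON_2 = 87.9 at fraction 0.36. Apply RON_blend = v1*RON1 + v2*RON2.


Linear blending: RON_blend = sum(vi * RONi)
Contribution 1: 0.64 * 91.8 = 58.752
Contribution 2: 0.36 * 87.9 = 31.644
RON_blend = 58.752 + 31.644 = 90.396

90.396


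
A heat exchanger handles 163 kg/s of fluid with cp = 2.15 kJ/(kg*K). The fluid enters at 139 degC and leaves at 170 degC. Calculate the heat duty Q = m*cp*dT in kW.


Q = m_dot * cp * delta_T
delta_T = 170 - 139 = 31 K
Q = 163 * 2.15 * 31
= 350.45 * 31
= 10863.95 kW

10863.95 kW


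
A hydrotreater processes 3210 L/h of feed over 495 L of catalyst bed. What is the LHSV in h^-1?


LHSV = volumetric feed rate / catalyst volume
= 3210 L/h / 495 L
= 6.485 h^-1

6.485 h^-1


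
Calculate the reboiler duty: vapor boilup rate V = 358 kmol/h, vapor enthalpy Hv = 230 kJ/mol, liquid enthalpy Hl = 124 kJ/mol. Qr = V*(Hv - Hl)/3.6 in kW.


Qr = 358 * (230 - 124) / 3.6 = 358 * 106 / 3.6 = 10540

10540 kW


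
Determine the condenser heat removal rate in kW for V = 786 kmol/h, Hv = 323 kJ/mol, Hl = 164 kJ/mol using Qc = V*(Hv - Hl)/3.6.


Qc = 786 * (323 - 164) / 3.6 = 786 * 159 / 3.6 = 34720

34720 kW


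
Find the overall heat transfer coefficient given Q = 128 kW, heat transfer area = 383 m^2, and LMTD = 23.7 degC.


From Q = U*A*LMTD, U = Q / (A * LMTD)
U = 128 / (383 * 23.7) = 128 / 9077.1 = 0.01410

0.01410 kW/(m^2*K)


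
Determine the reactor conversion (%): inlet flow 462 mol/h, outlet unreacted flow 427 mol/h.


X = (F_in - F_out) / F_in * 100
Moles reacted = 462 - 427 = 35
X = 35 / 462 * 100
= 0.07576 * 100
= 7.576 %

7.576 %


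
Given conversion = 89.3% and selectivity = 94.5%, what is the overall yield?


Overall yield = conversion (%) * selectivity (%) / 100
Conversion = 89.3%, Selectivity = 94.5%
Y = 89.3 * 94.5 / 100
= 84.3885 %

84.3885 %


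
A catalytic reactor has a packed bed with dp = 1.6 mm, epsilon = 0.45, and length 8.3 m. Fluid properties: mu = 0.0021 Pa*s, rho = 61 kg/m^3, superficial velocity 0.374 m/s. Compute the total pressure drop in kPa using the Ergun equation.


dp = 1.6 mm = 0.0016 m
Viscous term = 150*0.0021*0.374*(1-0.45)^2 / (0.0016^2*0.45^3) = 152767
Inertial term = 1.75*61*0.374^2*(1-0.45) / (0.0016*0.45^3) = 56327
dP/L = 152767 + 56327 = 209094 Pa/m
dP = 209094 * 8.3 / 1000 = 1735 kPa

1735 kPa


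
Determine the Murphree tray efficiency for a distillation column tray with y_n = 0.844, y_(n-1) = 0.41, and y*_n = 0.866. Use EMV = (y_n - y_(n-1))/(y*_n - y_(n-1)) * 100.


Murphree vapor efficiency: EMV = (y_n - y_(n-1)) / (y*_n - y_(n-1)) * 100
EMV = (0.844 - 0.41) / (0.866 - 0.41) * 100 = 0.434 / 0.456 * 100 = 95.18

95.18 %


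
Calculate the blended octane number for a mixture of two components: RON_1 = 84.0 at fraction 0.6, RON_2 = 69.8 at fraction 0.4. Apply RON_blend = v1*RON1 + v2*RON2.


Linear blending: RON_blend = sum(vi * RONi)
Contribution 1: 0.6 * 84.0 = 50.4
Contribution 2: 0.4 * 69.8 = 27.92
RON_blend = 50.4 + 27.92 = 78.32

78.32


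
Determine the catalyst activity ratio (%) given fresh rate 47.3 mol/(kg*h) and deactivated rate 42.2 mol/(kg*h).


Activity (%) = (rate_used / rate_fresh) * 100
rate_used = 42.2, rate_fresh = 47.3
= (42.2 / 47.3) * 100
= 0.8922 * 100 = 89.22

89.22 %


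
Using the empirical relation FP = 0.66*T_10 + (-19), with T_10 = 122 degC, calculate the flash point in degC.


FP = 0.66 * 122 + (-19) = 61.52

61.52 degC


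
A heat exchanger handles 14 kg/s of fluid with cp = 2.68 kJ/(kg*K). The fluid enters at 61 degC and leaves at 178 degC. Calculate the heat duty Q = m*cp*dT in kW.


Q = m_dot * cp * delta_T
delta_T = 178 - 61 = 117 K
Q = 14 * 2.68 * 117
= 37.52 * 117
= 4389.84 kW

4389.84 kW


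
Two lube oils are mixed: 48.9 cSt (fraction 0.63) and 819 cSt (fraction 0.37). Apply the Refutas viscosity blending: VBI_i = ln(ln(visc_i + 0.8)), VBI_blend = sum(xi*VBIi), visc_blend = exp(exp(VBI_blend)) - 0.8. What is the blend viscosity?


Refutas method: VBN_i = 14.534*ln(ln(visc_i + 0.8)) + 10.975, blended linearly by mass fraction; since VBN is linear in VBI_i = ln(ln(visc_i + 0.8)) and the fractions sum to 1, blend VBI directly: visc = exp(exp(VBI_blend)) - 0.8
VBI_1 = ln(ln(48.9 + 0.8)) = 1.36252
VBI_2 = ln(ln(819 + 0.8)) = 1.90346
VBI_blend = 0.63 * 1.36252 + 0.37 * 1.90346 = 1.56267
visc_blend = exp(exp(1.56267)) - 0.8 = 117.3

117.3 cSt


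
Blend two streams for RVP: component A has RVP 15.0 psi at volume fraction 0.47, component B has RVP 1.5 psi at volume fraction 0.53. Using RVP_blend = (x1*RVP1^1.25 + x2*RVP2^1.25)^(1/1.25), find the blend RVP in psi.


Chevron index: RVP_blend = (sum xi*RVPi^1.25)^(1/1.25)
RVP^1.25 terms: 0.47 * 15.0^1.25 + 0.53 * 1.5^1.25 = 14.7541
RVP_blend = 14.7541^(1/1.25) = 8.613

8.613 psi


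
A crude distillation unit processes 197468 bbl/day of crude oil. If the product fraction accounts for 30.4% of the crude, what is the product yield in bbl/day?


Crude throughput = 197468 bbl/day
Fraction yield = 30.4%
yield = throughput * fraction / 100
yield = 197468 * 30.4 / 100 = 60030.272

60030.272 bbl/day


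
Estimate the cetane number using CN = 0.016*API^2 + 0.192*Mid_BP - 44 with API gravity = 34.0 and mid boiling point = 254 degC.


CN = 0.016 * 34.0^2 + 0.192 * 254 - 44
CN = 18.496 + 48.768 - 44 = 23.264

23.264


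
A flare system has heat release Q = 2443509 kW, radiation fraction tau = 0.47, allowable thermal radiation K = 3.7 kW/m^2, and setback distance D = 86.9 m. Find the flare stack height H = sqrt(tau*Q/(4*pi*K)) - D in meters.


tau*Q/(4*pi*K) = 0.47 * 2443509 / (4 * pi * 3.7) = 24700.2
sqrt(24700.2) = 157.163
H = 157.163 - 86.9 = 70.26

70.26 m


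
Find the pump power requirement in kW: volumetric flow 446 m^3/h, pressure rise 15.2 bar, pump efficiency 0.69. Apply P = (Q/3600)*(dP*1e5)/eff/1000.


Q = 446 / 3600 = 0.123889 m^3/s
P = 0.123889 * (15.2 * 1e5) / 0.69 / 1000 = 272.9

272.9 kW


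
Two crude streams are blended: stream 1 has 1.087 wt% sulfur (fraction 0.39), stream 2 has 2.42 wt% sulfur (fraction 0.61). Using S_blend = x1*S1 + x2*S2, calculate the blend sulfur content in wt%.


Linear sulfur blending: S_blend = x1*S1 + x2*S2
Contribution 1: 0.39 * 1.087 = 0.42393 wt%
Contribution 2: 0.61 * 2.42 = 1.4762 wt%
S_blend = 0.42393 + 1.4762 = 1.90013

1.90013 wt%


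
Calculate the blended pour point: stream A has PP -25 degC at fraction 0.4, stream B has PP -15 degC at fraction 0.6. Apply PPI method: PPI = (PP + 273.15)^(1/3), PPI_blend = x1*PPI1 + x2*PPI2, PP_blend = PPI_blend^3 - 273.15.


PPI_1 = (-25 + 273.15)^(1/3) = 6.284028
PPI_2 = (-15 + 273.15)^(1/3) = 6.36733
PPI_blend = 0.4 * 6.284028 + 0.6 * 6.36733 = 6.334009
PP_blend = 6.334009^3 - 273.15 = 254.1184 - 273.15 = -19.03

-19.03 degC


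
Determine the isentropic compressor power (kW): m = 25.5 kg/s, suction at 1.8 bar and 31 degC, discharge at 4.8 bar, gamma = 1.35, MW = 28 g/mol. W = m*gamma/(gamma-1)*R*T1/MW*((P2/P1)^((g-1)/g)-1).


Isentropic work: W = m*(gamma/(gamma-1))*(R*T1/MW)*((P2/P1)^((gamma-1)/gamma) - 1)
T1 = 31 + 273.15 = 304.15 K
Pressure ratio = 4.8 / 1.8 = 2.66667
Exponent = (1.35 - 1)/1.35 = 0.259259
(P2/P1)^exp - 1 = 2.66667^0.259259 - 1 = 0.289545
W = 25.5 * 1.35 / 0.35 * 8.314 * 304.15 / 28 * 0.289545 = 2572

2572 kW


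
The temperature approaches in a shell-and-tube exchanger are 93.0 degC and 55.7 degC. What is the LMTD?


LMTD = (dT1 - dT2) / ln(dT1/dT2)
= (93.0 - 55.7) / ln(93.0 / 55.7) = 37.3 / 0.512619 = 72.76

72.76 degC


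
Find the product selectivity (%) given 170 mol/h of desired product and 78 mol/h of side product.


Selectivity = desired / (desired + undesired) * 100
Total products = 170 + 78 = 248 mol/h
S = 170 / 248 * 100
= 0.6855 * 100
= 68.55 %

68.55 %


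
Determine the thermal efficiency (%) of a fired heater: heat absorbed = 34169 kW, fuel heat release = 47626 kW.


Furnace efficiency = Q_absorbed / Q_fuel * 100
= 34169 / 47626 * 100 = 71.74

71.74 %


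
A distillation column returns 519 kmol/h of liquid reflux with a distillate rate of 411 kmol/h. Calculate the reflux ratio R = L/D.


Reflux ratio definition: R = L / D (liquid returned / distillate withdrawn)
L = 519 kmol/h, D = 411 kmol/h
R = 519 / 411 = 1.263

1.263


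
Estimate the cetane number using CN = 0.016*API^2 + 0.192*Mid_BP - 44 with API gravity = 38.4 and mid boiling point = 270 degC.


CN = 0.016 * 38.4^2 + 0.192 * 270 - 44
CN = 23.59296 + 51.84 - 44 = 31.43296

31.43296


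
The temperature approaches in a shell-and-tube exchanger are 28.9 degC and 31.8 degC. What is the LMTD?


LMTD = (dT1 - dT2) / ln(dT1/dT2)
= (28.9 - 31.8) / ln(28.9 / 31.8) = -2.9 / -0.0956247 = 30.33

30.33 degC


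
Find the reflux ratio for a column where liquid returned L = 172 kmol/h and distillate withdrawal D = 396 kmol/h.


Reflux ratio definition: R = L / D (liquid returned / distillate withdrawn)
L = 172 kmol/h, D = 396 kmol/h
R = 172 / 396 = 0.4343

0.4343


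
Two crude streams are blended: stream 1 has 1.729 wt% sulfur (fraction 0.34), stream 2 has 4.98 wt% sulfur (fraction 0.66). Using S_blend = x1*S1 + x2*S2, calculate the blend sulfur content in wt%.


Linear sulfur blending: S_blend = x1*S1 + x2*S2
Contribution 1: 0.34 * 1.729 = 0.58786 wt%
Contribution 2: 0.66 * 4.98 = 3.2868 wt%
S_blend = 0.58786 + 3.2868 = 3.87466

3.87466 wt%


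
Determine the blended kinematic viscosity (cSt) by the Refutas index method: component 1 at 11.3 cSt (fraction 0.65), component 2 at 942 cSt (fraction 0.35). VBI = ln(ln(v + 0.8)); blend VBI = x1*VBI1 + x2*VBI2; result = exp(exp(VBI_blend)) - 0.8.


Refutas method: VBN_i = 14.534*ln(ln(visc_i + 0.8)) + 10.975, blended linearly by mass fraction; since VBN is linear in VBI_i = ln(ln(visc_i + 0.8)) and the fractions sum to 1, blend VBI directly: visc = exp(exp(VBI_blend)) - 0.8
VBI_1 = ln(ln(11.3 + 0.8)) = 0.913569
VBI_2 = ln(ln(942 + 0.8)) = 1.92408
VBI_blend = 0.65 * 0.913569 + 0.35 * 1.92408 = 1.26725
visc_blend = exp(exp(1.26725)) - 0.8 = 34.05

34.05 cSt


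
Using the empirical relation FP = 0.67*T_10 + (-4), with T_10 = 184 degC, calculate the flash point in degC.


FP = 0.67 * 184 + (-4) = 119.28

119.28 degC


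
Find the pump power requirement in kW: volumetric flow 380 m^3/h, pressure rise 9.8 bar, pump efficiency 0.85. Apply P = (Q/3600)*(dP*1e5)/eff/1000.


Q = 380 / 3600 = 0.105556 m^3/s
P = 0.105556 * (9.8 * 1e5) / 0.85 / 1000 = 121.7

121.7 kW


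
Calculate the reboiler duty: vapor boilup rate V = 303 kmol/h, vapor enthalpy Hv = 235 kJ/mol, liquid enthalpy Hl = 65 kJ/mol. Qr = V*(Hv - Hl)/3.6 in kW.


Qr = 303 * (235 - 65) / 3.6 = 303 * 170 / 3.6 = 14310

14310 kW


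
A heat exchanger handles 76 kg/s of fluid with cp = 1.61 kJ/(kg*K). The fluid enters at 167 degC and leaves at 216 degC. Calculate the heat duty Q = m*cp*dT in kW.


Q = m_dot * cp * delta_T
delta_T = 216 - 167 = 49 K
Q = 76 * 1.61 * 49
= 122.36 * 49
= 5995.64 kW

5995.64 kW


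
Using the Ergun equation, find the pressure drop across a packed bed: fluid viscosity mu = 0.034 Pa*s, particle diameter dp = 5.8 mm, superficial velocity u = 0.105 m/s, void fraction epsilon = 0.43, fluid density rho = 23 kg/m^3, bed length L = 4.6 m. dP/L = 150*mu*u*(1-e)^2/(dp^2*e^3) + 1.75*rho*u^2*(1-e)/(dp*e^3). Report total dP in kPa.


dp = 5.8 mm = 0.0058 m
Viscous term = 150*0.034*0.105*(1-0.43)^2 / (0.0058^2*0.43^3) = 65050.1
Inertial term = 1.75*23*0.105^2*(1-0.43) / (0.0058*0.43^3) = 548.512
dP/L = 65050.1 + 548.512 = 65598.6 Pa/m
dP = 65598.6 * 4.6 / 1000 = 301.8 kPa

301.8 kPa


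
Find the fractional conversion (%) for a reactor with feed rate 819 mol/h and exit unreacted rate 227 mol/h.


X = (F_in - F_out) / F_in * 100
Moles reacted = 819 - 227 = 592
X = 592 / 819 * 100
= 0.7228 * 100
= 72.28 %

72.28 %


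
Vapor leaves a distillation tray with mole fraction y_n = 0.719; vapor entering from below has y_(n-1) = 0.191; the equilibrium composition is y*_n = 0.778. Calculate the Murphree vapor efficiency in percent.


Murphree vapor efficiency: EMV = (y_n - y_(n-1)) / (y*_n - y_(n-1)) * 100
EMV = (0.719 - 0.191) / (0.778 - 0.191) * 100 = 0.528 / 0.587 * 100 = 89.95

89.95 %


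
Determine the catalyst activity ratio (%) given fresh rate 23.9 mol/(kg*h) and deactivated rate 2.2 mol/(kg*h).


Activity (%) = (rate_used / rate_fresh) * 100
rate_used = 2.2, rate_fresh = 23.9
= (2.2 / 23.9) * 100
= 0.09205 * 100 = 9.205

9.205 %


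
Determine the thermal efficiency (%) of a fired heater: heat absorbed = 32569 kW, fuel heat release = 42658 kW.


Furnace efficiency = Q_absorbed / Q_fuel * 100
= 32569 / 42658 * 100 = 76.35

76.35 %


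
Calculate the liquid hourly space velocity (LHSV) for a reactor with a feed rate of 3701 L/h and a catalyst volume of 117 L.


LHSV = volumetric feed rate / catalyst volume
= 3701 L/h / 117 L
= 31.63 h^-1

31.63 h^-1


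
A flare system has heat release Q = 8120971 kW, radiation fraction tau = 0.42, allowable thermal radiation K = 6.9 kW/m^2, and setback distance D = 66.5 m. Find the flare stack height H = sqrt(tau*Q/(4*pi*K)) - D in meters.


tau*Q/(4*pi*K) = 0.42 * 8120971 / (4 * pi * 6.9) = 39336.7
sqrt(39336.7) = 198.335
H = 198.335 - 66.5 = 131.8

131.8 m


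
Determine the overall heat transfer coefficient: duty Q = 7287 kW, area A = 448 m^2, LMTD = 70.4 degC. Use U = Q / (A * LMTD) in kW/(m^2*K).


From Q = U*A*LMTD, U = Q / (A * LMTD)
U = 7287 / (448 * 70.4) = 7287 / 31539.2 = 0.2310

0.2310 kW/(m^2*K)


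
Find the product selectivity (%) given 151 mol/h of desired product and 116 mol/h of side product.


Selectivity = desired / (desired + undesired) * 100
Total products = 151 + 116 = 267 mol/h
S = 151 / 267 * 100
= 0.5655 * 100
= 56.55 %

56.55 %


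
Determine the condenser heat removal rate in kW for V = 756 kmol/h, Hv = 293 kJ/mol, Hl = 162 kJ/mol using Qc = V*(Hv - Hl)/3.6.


Qc = 756 * (293 - 162) / 3.6 = 756 * 131 / 3.6 = 27510

27510 kW


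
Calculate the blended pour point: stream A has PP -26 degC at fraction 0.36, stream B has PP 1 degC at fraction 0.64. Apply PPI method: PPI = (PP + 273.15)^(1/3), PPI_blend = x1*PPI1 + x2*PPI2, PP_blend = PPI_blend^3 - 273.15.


PPI_1 = (-26 + 273.15)^(1/3) = 6.275575
PPI_2 = (1 + 273.15)^(1/3) = 6.49625
PPI_blend = 0.36 * 6.275575 + 0.64 * 6.49625 = 6.416807
PP_blend = 6.416807^3 - 273.15 = 264.2147 - 273.15 = -8.94

-8.94 degC


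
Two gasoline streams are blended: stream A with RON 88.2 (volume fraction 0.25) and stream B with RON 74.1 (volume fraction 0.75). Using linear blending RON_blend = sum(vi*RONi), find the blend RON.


Linear blending: RON_blend = sum(vi * RONi)
Contribution 1: 0.25 * 88.2 = 22.05
Contribution 2: 0.75 * 74.1 = 55.575
RON_blend = 22.05 + 55.575 = 77.625

77.625


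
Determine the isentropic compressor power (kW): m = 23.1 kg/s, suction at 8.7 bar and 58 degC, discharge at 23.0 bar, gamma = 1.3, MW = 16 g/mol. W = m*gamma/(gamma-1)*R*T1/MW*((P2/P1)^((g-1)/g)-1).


Isentropic work: W = m*(gamma/(gamma-1))*(R*T1/MW)*((P2/P1)^((gamma-1)/gamma) - 1)
T1 = 58 + 273.15 = 331.15 K
Pressure ratio = 23.0 / 8.7 = 2.64368
Exponent = (1.3 - 1)/1.3 = 0.230769
(P2/P1)^exp - 1 = 2.64368^0.230769 - 1 = 0.251505
W = 23.1 * 1.3 / 0.3 * 8.314 * 331.15 / 16 * 0.251505 = 4332

4332 kW


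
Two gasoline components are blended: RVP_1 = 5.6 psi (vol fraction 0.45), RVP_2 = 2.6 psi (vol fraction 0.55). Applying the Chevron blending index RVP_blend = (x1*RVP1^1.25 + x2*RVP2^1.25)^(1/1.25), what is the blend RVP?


Chevron index: RVP_blend = (sum xi*RVPi^1.25)^(1/1.25)
RVP^1.25 terms: 0.45 * 5.6^1.25 + 0.55 * 2.6^1.25 = 5.69242
RVP_blend = 5.69242^(1/1.25) = 4.020

4.020 psi


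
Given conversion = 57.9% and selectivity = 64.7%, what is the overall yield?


Overall yield = conversion (%) * selectivity (%) / 100
Conversion = 57.9%, Selectivity = 64.7%
Y = 57.9 * 64.7 / 100
= 37.4613 %

37.4613 %


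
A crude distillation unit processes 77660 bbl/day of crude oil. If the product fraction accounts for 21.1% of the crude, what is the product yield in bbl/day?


Crude throughput = 77660 bbl/day
Fraction yield = 21.1%
yield = throughput * fraction / 100
yield = 77660 * 21.1 / 100 = 16386.26

16386.26 bbl/day


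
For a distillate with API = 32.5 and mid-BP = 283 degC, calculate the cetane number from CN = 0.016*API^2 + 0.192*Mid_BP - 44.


CN = 0.016 * 32.5^2 + 0.192 * 283 - 44
CN = 16.9 + 54.336 - 44 = 27.236

27.236


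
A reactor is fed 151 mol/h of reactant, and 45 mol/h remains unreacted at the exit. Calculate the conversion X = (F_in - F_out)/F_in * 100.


X = (F_in - F_out) / F_in * 100
Moles reacted = 151 - 45 = 106
X = 106 / 151 * 100
= 0.7020 * 100
= 70.20 %

70.20 %


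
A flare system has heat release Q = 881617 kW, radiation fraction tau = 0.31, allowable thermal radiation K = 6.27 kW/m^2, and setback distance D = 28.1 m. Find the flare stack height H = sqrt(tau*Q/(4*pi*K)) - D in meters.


tau*Q/(4*pi*K) = 0.31 * 881617 / (4 * pi * 6.27) = 3468.68
sqrt(3468.68) = 58.8955
H = 58.8955 - 28.1 = 30.80

30.80 m


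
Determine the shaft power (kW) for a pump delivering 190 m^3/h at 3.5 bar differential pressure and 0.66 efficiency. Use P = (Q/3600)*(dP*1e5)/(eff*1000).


Q = 190 / 3600 = 0.0527778 m^3/s
P = 0.0527778 * (3.5 * 1e5) / 0.66 / 1000 = 27.99

27.99 kW


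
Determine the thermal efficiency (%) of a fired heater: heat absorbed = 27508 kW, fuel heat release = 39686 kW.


Furnace efficiency = Q_absorbed / Q_fuel * 100
= 27508 / 39686 * 100 = 69.31

69.31 %


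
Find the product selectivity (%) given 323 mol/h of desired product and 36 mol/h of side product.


Selectivity = desired / (desired + undesired) * 100
Total products = 323 + 36 = 359 mol/h
S = 323 / 359 * 100
= 0.8997 * 100
= 89.97 %

89.97 %


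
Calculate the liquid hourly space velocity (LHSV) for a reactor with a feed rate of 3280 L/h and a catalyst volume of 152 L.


LHSV = volumetric feed rate / catalyst volume
= 3280 L/h / 152 L
= 21.58 h^-1

21.58 h^-1


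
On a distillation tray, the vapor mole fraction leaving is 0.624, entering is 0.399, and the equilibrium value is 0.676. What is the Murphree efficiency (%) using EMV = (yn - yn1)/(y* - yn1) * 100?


Murphree vapor efficiency: EMV = (y_n - y_(n-1)) / (y*_n - y_(n-1)) * 100
EMV = (0.624 - 0.399) / (0.676 - 0.399) * 100 = 0.225 / 0.277 * 100 = 81.23

81.23 %


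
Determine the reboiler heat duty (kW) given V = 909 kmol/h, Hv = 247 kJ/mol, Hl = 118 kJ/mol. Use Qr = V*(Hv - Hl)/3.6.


Qr = 909 * (247 - 118) / 3.6 = 909 * 129 / 3.6 = 32570

32570 kW


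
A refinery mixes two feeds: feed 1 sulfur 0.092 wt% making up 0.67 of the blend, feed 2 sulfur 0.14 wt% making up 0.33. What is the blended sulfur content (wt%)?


Linear sulfur blending: S_blend = x1*S1 + x2*S2
Contribution 1: 0.67 * 0.092 = 0.06164 wt%
Contribution 2: 0.33 * 0.14 = 0.0462 wt%
S_blend = 0.06164 + 0.0462 = 0.10784

0.10784 wt%


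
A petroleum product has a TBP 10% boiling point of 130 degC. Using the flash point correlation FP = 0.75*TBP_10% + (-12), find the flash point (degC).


FP = 0.75 * 130 + (-12) = 85.5

85.5 degC


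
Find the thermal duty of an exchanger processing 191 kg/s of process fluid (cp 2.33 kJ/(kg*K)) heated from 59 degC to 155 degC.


Q = m_dot * cp * delta_T
delta_T = 155 - 59 = 96 K
Q = 191 * 2.33 * 96
= 445.03 * 96
= 42722.88 kW

42722.88 kW


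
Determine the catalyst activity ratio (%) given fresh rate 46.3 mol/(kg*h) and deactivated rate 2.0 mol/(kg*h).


Activity (%) = (rate_used / rate_fresh) * 100
rate_used = 2.0, rate_fresh = 46.3
= (2.0 / 46.3) * 100
= 0.04320 * 100 = 4.320

4.320 %


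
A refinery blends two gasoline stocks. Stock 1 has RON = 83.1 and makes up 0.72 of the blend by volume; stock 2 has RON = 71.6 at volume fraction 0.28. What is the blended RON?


Linear blending: RON_blend = sum(vi * RONi)
Contribution 1: 0.72 * 83.1 = 59.832
Contribution 2: 0.28 * 71.6 = 20.048
RON_blend = 59.832 + 20.048 = 79.88

79.88


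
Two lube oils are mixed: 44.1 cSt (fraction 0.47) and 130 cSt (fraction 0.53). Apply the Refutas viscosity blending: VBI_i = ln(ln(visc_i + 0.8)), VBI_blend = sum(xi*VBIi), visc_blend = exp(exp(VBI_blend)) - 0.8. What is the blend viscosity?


Refutas method: VBN_i = 14.534*ln(ln(visc_i + 0.8)) + 10.975, blended linearly by mass fraction; since VBN is linear in VBI_i = ln(ln(visc_i + 0.8)) and the fractions sum to 1, blend VBI directly: visc = exp(exp(VBI_blend)) - 0.8
VBI_1 = ln(ln(44.1 + 0.8)) = 1.33617
VBI_2 = ln(ln(130 + 0.8)) = 1.58385
VBI_blend = 0.47 * 1.33617 + 0.53 * 1.58385 = 1.46744
visc_blend = exp(exp(1.46744)) - 0.8 = 75.76

75.76 cSt


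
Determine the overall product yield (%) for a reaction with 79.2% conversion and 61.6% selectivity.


Overall yield = conversion (%) * selectivity (%) / 100
Conversion = 79.2%, Selectivity = 61.6%
Y = 79.2 * 61.6 / 100
= 48.7872 %

48.7872 %


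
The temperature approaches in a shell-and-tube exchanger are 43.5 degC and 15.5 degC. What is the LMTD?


LMTD = (dT1 - dT2) / ln(dT1/dT2)
= (43.5 - 15.5) / ln(43.5 / 15.5) = 28 / 1.03192 = 27.13

27.13 degC


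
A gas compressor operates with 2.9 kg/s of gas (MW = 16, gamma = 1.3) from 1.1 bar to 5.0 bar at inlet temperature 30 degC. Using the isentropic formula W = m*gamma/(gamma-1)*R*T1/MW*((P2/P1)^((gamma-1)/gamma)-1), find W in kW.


Isentropic work: W = m*(gamma/(gamma-1))*(R*T1/MW)*((P2/P1)^((gamma-1)/gamma) - 1)
T1 = 30 + 273.15 = 303.15 K
Pressure ratio = 5.0 / 1.1 = 4.54545
Exponent = (1.3 - 1)/1.3 = 0.230769
(P2/P1)^exp - 1 = 4.54545^0.230769 - 1 = 0.418236
W = 2.9 * 1.3 / 0.3 * 8.314 * 303.15 / 16 * 0.418236 = 827.9

827.9 kW


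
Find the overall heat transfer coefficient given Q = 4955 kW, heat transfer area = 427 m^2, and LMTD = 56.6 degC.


From Q = U*A*LMTD, U = Q / (A * LMTD)
U = 4955 / (427 * 56.6) = 4955 / 24168.2 = 0.2050

0.2050 kW/(m^2*K)


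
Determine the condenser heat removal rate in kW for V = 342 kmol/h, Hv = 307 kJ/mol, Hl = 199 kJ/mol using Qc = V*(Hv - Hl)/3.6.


Qc = 342 * (307 - 199) / 3.6 = 342 * 108 / 3.6 = 10260

10260 kW


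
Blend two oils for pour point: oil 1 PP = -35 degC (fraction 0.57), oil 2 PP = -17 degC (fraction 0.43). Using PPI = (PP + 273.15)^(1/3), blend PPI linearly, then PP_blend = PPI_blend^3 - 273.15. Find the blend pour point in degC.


PPI_1 = (-35 + 273.15)^(1/3) = 6.198456
PPI_2 = (-17 + 273.15)^(1/3) = 6.350844
PPI_blend = 0.57 * 6.198456 + 0.43 * 6.350844 = 6.263983
PP_blend = 6.263983^3 - 273.15 = 245.7829 - 273.15 = -27.37

-27.37 degC


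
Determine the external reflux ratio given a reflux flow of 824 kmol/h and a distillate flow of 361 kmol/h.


Reflux ratio definition: R = L / D (liquid returned / distillate withdrawn)
L = 824 kmol/h, D = 361 kmol/h
R = 824 / 361 = 2.283

2.283


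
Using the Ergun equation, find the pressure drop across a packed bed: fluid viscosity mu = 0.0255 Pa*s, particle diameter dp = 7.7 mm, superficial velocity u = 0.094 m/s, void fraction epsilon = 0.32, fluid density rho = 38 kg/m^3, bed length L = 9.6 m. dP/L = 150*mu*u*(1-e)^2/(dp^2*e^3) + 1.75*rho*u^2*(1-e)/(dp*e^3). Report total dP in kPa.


dp = 7.7 mm = 0.0077 m
Viscous term = 150*0.0255*0.094*(1-0.32)^2 / (0.0077^2*0.32^3) = 85574.8
Inertial term = 1.75*38*0.094^2*(1-0.32) / (0.0077*0.32^3) = 1583.6
dP/L = 85574.8 + 1583.6 = 87158.4 Pa/m
dP = 87158.4 * 9.6 / 1000 = 836.7 kPa

836.7 kPa


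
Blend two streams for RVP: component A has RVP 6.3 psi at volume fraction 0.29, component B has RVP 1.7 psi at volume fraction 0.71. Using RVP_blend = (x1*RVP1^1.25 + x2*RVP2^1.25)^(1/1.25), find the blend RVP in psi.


Chevron index: RVP_blend = (sum xi*RVPi^1.25)^(1/1.25)
RVP^1.25 terms: 0.29 * 6.3^1.25 + 0.71 * 1.7^1.25 = 4.27272
RVP_blend = 4.27272^(1/1.25) = 3.196

3.196 psi


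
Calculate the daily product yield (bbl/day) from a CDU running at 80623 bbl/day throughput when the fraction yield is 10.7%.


Crude throughput = 80623 bbl/day
Fraction yield = 10.7%
yield = throughput * fraction / 100
yield = 80623 * 10.7 / 100 = 8626.661

8626.661 bbl/day


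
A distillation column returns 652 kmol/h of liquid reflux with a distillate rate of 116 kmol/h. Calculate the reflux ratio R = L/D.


Reflux ratio definition: R = L / D (liquid returned / distillate withdrawn)
L = 652 kmol/h, D = 116 kmol/h
R = 652 / 116 = 5.621

5.621


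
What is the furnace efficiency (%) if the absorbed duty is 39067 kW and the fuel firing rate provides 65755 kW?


Furnace efficiency = Q_absorbed / Q_fuel * 100
= 39067 / 65755 * 100 = 59.41

59.41 %


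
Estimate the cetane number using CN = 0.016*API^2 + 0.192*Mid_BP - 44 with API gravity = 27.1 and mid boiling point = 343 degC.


CN = 0.016 * 27.1^2 + 0.192 * 343 - 44
CN = 11.75056 + 65.856 - 44 = 33.60656

33.60656


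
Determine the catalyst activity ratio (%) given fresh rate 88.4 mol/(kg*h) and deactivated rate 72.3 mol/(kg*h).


Activity (%) = (rate_used / rate_fresh) * 100
rate_used = 72.3, rate_fresh = 88.4
= (72.3 / 88.4) * 100
= 0.8179 * 100 = 81.79

81.79 %


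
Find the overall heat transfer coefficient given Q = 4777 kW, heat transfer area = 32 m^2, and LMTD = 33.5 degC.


From Q = U*A*LMTD, U = Q / (A * LMTD)
U = 4777 / (32 * 33.5) = 4777 / 1072 = 4.456

4.456 kW/(m^2*K)


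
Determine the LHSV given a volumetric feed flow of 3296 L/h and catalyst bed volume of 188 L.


LHSV = volumetric feed rate / catalyst volume
= 3296 L/h / 188 L
= 17.53 h^-1

17.53 h^-1


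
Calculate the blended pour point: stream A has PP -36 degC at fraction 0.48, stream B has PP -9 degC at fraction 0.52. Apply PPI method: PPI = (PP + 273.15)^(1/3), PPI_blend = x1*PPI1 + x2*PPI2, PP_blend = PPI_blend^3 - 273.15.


PPI_1 = (-36 + 273.15)^(1/3) = 6.189768
PPI_2 = (-9 + 273.15)^(1/3) = 6.416283
PPI_blend = 0.48 * 6.189768 + 0.52 * 6.416283 = 6.307556
PP_blend = 6.307556^3 - 273.15 = 250.9478 - 273.15 = -22.2

-22.2 degC


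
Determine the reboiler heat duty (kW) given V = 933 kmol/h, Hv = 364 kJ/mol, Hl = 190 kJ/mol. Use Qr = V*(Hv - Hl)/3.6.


Qr = 933 * (364 - 190) / 3.6 = 933 * 174 / 3.6 = 45100

45100 kW


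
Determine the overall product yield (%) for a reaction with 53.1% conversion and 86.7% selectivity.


Overall yield = conversion (%) * selectivity (%) / 100
Conversion = 53.1%, Selectivity = 86.7%
Y = 53.1 * 86.7 / 100
= 46.0377 %

46.0377 %


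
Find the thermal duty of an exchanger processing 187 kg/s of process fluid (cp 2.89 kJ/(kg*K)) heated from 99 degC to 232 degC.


Q = m_dot * cp * delta_T
delta_T = 232 - 99 = 133 K
Q = 187 * 2.89 * 133
= 540.43 * 133
= 71877.19 kW

71877.19 kW


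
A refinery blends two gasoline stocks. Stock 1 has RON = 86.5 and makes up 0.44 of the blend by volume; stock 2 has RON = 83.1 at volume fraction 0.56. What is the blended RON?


Linear blending: RON_blend = sum(vi * RONi)
Contribution 1: 0.44 * 86.5 = 38.06
Contribution 2: 0.56 * 83.1 = 46.536
RON_blend = 38.06 + 46.536 = 84.596

84.596


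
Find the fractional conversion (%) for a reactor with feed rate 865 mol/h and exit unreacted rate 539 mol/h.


X = (F_in - F_out) / F_in * 100
Moles reacted = 865 - 539 = 326
X = 326 / 865 * 100
= 0.3769 * 100
= 37.69 %

37.69 %


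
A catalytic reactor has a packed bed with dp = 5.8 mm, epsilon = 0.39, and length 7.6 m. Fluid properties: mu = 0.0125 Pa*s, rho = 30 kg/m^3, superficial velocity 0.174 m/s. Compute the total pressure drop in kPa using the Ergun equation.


dp = 5.8 mm = 0.0058 m
Viscous term = 150*0.0125*0.174*(1-0.39)^2 / (0.0058^2*0.39^3) = 60836
Inertial term = 1.75*30*0.174^2*(1-0.39) / (0.0058*0.39^3) = 2818.16
dP/L = 60836 + 2818.16 = 63654.2 Pa/m
dP = 63654.2 * 7.6 / 1000 = 483.8 kPa

483.8 kPa


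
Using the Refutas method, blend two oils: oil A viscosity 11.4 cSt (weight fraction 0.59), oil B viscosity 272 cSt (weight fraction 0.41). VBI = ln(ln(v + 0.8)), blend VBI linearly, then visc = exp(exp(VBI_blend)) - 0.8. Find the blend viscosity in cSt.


Refutas method: VBN_i = 14.534*ln(ln(visc_i + 0.8)) + 10.975, blended linearly by mass fraction; since VBN is linear in VBI_i = ln(ln(visc_i + 0.8)) and the fractions sum to 1, blend VBI directly: visc = exp(exp(VBI_blend)) - 0.8
VBI_1 = ln(ln(11.4 + 0.8)) = 0.916865
VBI_2 = ln(ln(272 + 0.8)) = 1.72433
VBI_blend = 0.59 * 0.916865 + 0.41 * 1.72433 = 1.24793
visc_blend = exp(exp(1.24793)) - 0.8 = 31.76

31.76 cSt


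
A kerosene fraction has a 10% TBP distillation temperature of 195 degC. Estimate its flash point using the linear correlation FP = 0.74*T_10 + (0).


FP = 0.74 * 195 + (0) = 144.3

144.3 degC


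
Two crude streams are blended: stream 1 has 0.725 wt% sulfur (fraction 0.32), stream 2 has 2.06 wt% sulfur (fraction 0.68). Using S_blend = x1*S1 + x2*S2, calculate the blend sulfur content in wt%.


Linear sulfur blending: S_blend = x1*S1 + x2*S2
Contribution 1: 0.32 * 0.725 = 0.232 wt%
Contribution 2: 0.68 * 2.06 = 1.4008 wt%
S_blend = 0.232 + 1.4008 = 1.6328

1.6328 wt%


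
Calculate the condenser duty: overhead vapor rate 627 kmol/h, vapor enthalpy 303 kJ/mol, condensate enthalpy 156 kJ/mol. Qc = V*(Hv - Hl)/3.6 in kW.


Qc = 627 * (303 - 156) / 3.6 = 627 * 147 / 3.6 = 25600

25600 kW


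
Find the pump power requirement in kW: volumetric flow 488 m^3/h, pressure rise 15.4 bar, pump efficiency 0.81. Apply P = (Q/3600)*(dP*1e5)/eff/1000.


Q = 488 / 3600 = 0.135556 m^3/s
P = 0.135556 * (15.4 * 1e5) / 0.81 / 1000 = 257.7

257.7 kW


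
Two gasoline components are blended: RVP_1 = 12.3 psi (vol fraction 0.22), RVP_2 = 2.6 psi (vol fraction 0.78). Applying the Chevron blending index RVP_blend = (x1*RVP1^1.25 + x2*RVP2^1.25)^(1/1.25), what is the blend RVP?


Chevron index: RVP_blend = (sum xi*RVPi^1.25)^(1/1.25)
RVP^1.25 terms: 0.22 * 12.3^1.25 + 0.78 * 2.6^1.25 = 7.64282
RVP_blend = 7.64282^(1/1.25) = 5.089

5.089 psi


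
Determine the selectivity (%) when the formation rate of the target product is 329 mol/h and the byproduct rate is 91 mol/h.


Selectivity = desired / (desired + undesired) * 100
Total products = 329 + 91 = 420 mol/h
S = 329 / 420 * 100
= 0.7833 * 100
= 78.33 %

78.33 %


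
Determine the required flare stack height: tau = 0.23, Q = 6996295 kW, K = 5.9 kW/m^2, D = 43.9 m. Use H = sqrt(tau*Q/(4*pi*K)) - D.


tau*Q/(4*pi*K) = 0.23 * 6996295 / (4 * pi * 5.9) = 21703.7
sqrt(21703.7) = 147.322
H = 147.322 - 43.9 = 103.4

103.4 m


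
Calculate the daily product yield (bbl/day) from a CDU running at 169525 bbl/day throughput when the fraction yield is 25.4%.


Crude throughput = 169525 bbl/day
Fraction yield = 25.4%
yield = throughput * fraction / 100
yield = 169525 * 25.4 / 100 = 43059.35

43059.35 bbl/day


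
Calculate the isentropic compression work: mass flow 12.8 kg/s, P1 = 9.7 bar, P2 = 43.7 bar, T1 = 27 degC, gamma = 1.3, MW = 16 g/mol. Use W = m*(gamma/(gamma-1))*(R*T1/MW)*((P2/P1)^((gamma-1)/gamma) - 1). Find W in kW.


Isentropic work: W = m*(gamma/(gamma-1))*(R*T1/MW)*((P2/P1)^((gamma-1)/gamma) - 1)
T1 = 27 + 273.15 = 300.15 K
Pressure ratio = 43.7 / 9.7 = 4.50515
Exponent = (1.3 - 1)/1.3 = 0.230769
(P2/P1)^exp - 1 = 4.50515^0.230769 - 1 = 0.415324
W = 12.8 * 1.3 / 0.3 * 8.314 * 300.15 / 16 * 0.415324 = 3593

3593 kW


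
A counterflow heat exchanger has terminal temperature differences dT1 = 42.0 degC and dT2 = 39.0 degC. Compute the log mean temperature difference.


LMTD = (dT1 - dT2) / ln(dT1/dT2)
= (42.0 - 39.0) / ln(42.0 / 39.0) = 3 / 0.074108 = 40.48

40.48 degC


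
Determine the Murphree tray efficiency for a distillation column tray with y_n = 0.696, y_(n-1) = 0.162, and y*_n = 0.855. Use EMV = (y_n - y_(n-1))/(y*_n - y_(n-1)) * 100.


Murphree vapor efficiency: EMV = (y_n - y_(n-1)) / (y*_n - y_(n-1)) * 100
EMV = (0.696 - 0.162) / (0.855 - 0.162) * 100 = 0.534 / 0.693 * 100 = 77.06

77.06 %


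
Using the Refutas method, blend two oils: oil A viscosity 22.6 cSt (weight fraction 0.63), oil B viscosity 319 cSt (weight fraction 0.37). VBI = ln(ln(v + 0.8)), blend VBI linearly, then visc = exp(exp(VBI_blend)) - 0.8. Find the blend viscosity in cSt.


Refutas method: VBN_i = 14.534*ln(ln(visc_i + 0.8)) + 10.975, blended linearly by mass fraction; since VBN is linear in VBI_i = ln(ln(visc_i + 0.8)) and the fractions sum to 1, blend VBI directly: visc = exp(exp(VBI_blend)) - 0.8
VBI_1 = ln(ln(22.6 + 0.8)) = 1.14827
VBI_2 = ln(ln(319 + 0.8)) = 1.75227
VBI_blend = 0.63 * 1.14827 + 0.37 * 1.75227 = 1.37175
visc_blend = exp(exp(1.37175)) - 0.8 = 50.73

50.73 cSt
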